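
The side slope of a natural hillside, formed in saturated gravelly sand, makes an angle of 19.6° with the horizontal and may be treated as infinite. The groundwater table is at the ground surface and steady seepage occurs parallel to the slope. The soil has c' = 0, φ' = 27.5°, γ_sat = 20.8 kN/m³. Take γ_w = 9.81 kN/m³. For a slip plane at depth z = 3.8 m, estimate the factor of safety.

FS = 0.77

With seepage parallel to the slope and the water table at the surface, the effective normal stress on the slip plane uses the buoyant unit weight γ' = γ_sat − γ_w while the driving shear stress uses γ_sat:
FS = [c' + γ' z cos²β tanφ'] / [γ_sat z sinβ cosβ]
(For c' = 0 this reduces to FS = (γ'/γ_sat)·tanφ'/tanβ.)
γ' = 20.8 − 9.81 = 10.99 kN/m³
Numerator = 0.0 + 10.99·3.8·cos²19.6°·tan27.5° = 0.0 + 10.99·3.8·0.8875·0.5206 = 19.294 kPa
Denominator = 20.8·3.8·sin19.6°·cos19.6° = 20.8·3.8·0.3355·0.9421 = 24.978 kPa
FS = 19.294 / 24.978 = 0.772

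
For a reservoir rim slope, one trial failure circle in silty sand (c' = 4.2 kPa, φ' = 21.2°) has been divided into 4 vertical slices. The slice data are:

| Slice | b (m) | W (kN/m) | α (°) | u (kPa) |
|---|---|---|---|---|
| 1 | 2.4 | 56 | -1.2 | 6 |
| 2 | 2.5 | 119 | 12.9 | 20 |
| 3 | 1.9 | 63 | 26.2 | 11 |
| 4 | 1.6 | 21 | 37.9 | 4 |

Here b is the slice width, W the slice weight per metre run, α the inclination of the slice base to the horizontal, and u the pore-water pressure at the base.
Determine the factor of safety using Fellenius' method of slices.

Ordinary method of slices: FS = Σ[c'·Δl_i + (W_i cosα_i − u_i·Δl_i)·tanφ'] / Σ W_i sinα_i, with Δl_i = b_i / cosα_i.
Slice 1: Δl = 2.4/cos(-1.2°) = 2.401 m; N'_1 = 56·cos(-1.2°) − 6·2.401 = 41.6; c'Δl = 10.08; W sinα = -1.2
Slice 2: Δl = 2.5/cos12.9° = 2.565 m; N'_2 = 119·cos12.9° − 20·2.565 = 64.7; c'Δl = 10.77; W sinα = 26.6
Slice 3: Δl = 1.9/cos26.2° = 2.118 m; N'_3 = 63·cos26.2° − 11·2.118 = 33.2; c'Δl = 8.89; W sinα = 27.8
Slice 4: Δl = 1.6/cos37.9° = 2.028 m; N'_4 = 21·cos37.9° − 4·2.028 = 8.5; c'Δl = 8.52; W sinα = 12.9
Σc'Δl = 38.3 kN/m; ΣN' = 148.0 kN/m; ΣW sinα = 66.1 kN/m
Resisting = 38.3 + 148.0·tan21.2° = 38.3 + 57.4 = 95.7 kN/m
FS = 95.7 / 66.1 = 1.447

FS = 1.45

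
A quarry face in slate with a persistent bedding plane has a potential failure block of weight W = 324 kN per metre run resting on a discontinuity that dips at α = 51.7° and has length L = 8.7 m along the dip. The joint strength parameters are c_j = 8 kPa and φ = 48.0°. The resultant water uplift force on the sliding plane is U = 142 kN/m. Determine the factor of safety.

FS = 0.53

Resolving the block weight along and normal to the plane and applying the Mohr–Coulomb strength on the joint:
N' = W cosα − U = 324·cos51.7° − 142 = 58.8 kN/m
Driving force T = W sinα = 324·sin51.7° = 254.3 kN/m
Resisting force R = c_j·L + N'·tanφ = 8·8.7 + 58.8·tan48.0° = 69.6 + 65.3 = 134.9 kN/m
FS = R / T = 134.9 / 254.3 = 0.531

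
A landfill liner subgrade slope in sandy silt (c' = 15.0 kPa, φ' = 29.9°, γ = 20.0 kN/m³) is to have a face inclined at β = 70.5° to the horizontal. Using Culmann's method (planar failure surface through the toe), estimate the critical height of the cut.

Culmann's analysis gives the critical failure plane at α_cr = (β + φ')/2 = (70.5 + 29.9)/2 = 50.2°, and the critical height
H_c = (4c'/γ) · sinβ cosφ' / [1 − cos(β − φ')]
    = (4·15.0/20.0) · sin70.5°·cos29.9° / [1 − cos(40.6°)]
    = 3.000 · 0.9426·0.8669 / [1 − 0.7593]
    = 3.000 · 0.8172 / 0.2407
    = 10.18 m

H_c = 10.18 m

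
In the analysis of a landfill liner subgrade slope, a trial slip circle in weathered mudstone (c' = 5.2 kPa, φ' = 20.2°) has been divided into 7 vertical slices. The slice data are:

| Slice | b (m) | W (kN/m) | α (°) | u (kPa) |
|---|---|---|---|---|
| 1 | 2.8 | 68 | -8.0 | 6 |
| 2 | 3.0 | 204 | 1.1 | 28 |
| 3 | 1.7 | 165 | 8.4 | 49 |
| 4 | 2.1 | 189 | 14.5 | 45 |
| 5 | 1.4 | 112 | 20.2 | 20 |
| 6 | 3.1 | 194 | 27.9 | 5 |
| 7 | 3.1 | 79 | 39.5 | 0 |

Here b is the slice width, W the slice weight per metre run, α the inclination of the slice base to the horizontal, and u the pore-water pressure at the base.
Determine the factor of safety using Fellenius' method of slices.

Ordinary method of slices: FS = Σ[c'·Δl_i + (W_i cosα_i − u_i·Δl_i)·tanφ'] / Σ W_i sinα_i, with Δl_i = b_i / cosα_i.
Slice 1: Δl = 2.8/cos(-8.0°) = 2.828 m; N'_1 = 68·cos(-8.0°) − 6·2.828 = 50.4; c'Δl = 14.70; W sinα = -9.5
Slice 2: Δl = 3.0/cos1.1° = 3.001 m; N'_2 = 204·cos1.1° − 28·3.001 = 119.9; c'Δl = 15.60; W sinα = 3.9
Slice 3: Δl = 1.7/cos8.4° = 1.718 m; N'_3 = 165·cos8.4° − 49·1.718 = 79.0; c'Δl = 8.94; W sinα = 24.1
Slice 4: Δl = 2.1/cos14.5° = 2.169 m; N'_4 = 189·cos14.5° − 45·2.169 = 85.4; c'Δl = 11.28; W sinα = 47.3
Slice 5: Δl = 1.4/cos20.2° = 1.492 m; N'_5 = 112·cos20.2° − 20·1.492 = 75.3; c'Δl = 7.76; W sinα = 38.7
Slice 6: Δl = 3.1/cos27.9° = 3.508 m; N'_6 = 194·cos27.9° − 5·3.508 = 153.9; c'Δl = 18.24; W sinα = 90.8
Slice 7: Δl = 3.1/cos39.5° = 4.017 m; N'_7 = 79·cos39.5° − 0·4.017 = 61.0; c'Δl = 20.89; W sinα = 50.3
Σc'Δl = 97.4 kN/m; ΣN' = 624.9 kN/m; ΣW sinα = 245.6 kN/m
Resisting = 97.4 + 624.9·tan20.2° = 97.4 + 229.9 = 327.3 kN/m
FS = 327.3 / 245.6 = 1.333

FS = 1.33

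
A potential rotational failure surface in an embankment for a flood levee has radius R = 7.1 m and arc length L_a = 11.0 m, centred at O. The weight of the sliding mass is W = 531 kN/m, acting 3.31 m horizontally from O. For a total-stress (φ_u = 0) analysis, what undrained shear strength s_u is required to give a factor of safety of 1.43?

FS = s_u·L_a·R / (W·d), so s_u = FS·W·d / (L_a·R).
s_u = 1.43·531·3.31 / (11.00·7.1) = 2513.4 / 78.10 = 32.18 kPa

s_u = 32.2 kPa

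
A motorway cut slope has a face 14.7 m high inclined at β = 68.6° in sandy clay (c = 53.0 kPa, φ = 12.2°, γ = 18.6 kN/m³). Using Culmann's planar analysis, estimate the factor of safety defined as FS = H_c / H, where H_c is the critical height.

FS = 1.58

H_c = (4c/γ) · sinβ cosφ / [1 − cos(β − φ)]
    = (4·53.0/18.6) · sin68.6°·cos12.2° / [1 − cos56.4°]
    = 11.398 · 0.9100 / 0.4466 = 23.22 m
FS = H_c / H = 23.22 / 14.7 = 1.580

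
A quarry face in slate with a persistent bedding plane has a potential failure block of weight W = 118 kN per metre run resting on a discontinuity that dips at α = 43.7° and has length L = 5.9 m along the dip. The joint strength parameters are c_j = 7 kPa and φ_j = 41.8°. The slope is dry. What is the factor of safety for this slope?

FS = 1.44

Resolving the block weight along and normal to the plane and applying the Mohr–Coulomb strength on the joint:
N' = W cosα = 118·cos43.7° = 85.3 kN/m
Driving force T = W sinα = 118·sin43.7° = 81.5 kN/m
Resisting force R = c_j·L + N'·tanφ_j = 7·5.9 + 85.3·tan41.8° = 41.3 + 76.3 = 117.6 kN/m
FS = R / T = 117.6 / 81.5 = 1.442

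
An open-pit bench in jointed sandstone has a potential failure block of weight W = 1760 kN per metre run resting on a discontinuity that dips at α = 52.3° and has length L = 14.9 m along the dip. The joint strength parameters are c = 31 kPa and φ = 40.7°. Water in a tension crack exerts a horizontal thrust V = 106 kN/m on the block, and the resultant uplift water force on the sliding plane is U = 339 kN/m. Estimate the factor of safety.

Resolving the block weight along and normal to the plane and applying the Mohr–Coulomb strength on the joint:
N' = W cosα − U − V sinα = 1760·cos52.3° − 339 − 106·sin52.3° = 653.4 kN/m
Driving force T = W sinα + V cosα = 1760·sin52.3° + 106·cos52.3° = 1457.4 kN/m
Resisting force R = c·L + N'·tanφ = 31·14.9 + 653.4·tan40.7° = 461.9 + 562.0 = 1023.9 kN/m
FS = R / T = 1023.9 / 1457.4 = 0.703

FS = 0.70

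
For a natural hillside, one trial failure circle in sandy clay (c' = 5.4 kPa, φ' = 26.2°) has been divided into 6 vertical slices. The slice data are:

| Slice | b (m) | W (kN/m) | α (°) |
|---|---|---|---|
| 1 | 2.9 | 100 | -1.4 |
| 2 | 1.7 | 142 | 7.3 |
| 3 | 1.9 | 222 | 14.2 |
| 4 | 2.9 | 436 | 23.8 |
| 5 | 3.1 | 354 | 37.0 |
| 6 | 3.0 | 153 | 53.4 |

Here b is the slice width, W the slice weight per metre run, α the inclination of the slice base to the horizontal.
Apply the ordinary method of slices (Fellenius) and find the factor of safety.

FS = 1.21

Ordinary method of slices: FS = Σ[c'·Δl_i + (W_i cosα_i)·tanφ'] / Σ W_i sinα_i, with Δl_i = b_i / cosα_i.
Slice 1: Δl = 2.9/cos(-1.4°) = 2.901 m; N'_1 = 100·cos(-1.4°) = 100.0; c'Δl = 15.66; W sinα = -2.4
Slice 2: Δl = 1.7/cos7.3° = 1.714 m; N'_2 = 142·cos7.3° = 140.8; c'Δl = 9.26; W sinα = 18.0
Slice 3: Δl = 1.9/cos14.2° = 1.960 m; N'_3 = 222·cos14.2° = 215.2; c'Δl = 10.58; W sinα = 54.5
Slice 4: Δl = 2.9/cos23.8° = 3.170 m; N'_4 = 436·cos23.8° = 398.9; c'Δl = 17.12; W sinα = 175.9
Slice 5: Δl = 3.1/cos37.0° = 3.882 m; N'_5 = 354·cos37.0° = 282.7; c'Δl = 20.96; W sinα = 213.0
Slice 6: Δl = 3.0/cos53.4° = 5.032 m; N'_6 = 153·cos53.4° = 91.2; c'Δl = 27.17; W sinα = 122.8
Σc'Δl = 100.8 kN/m; ΣN' = 1228.9 kN/m; ΣW sinα = 581.9 kN/m
Resisting = 100.8 + 1228.9·tan26.2° = 100.8 + 604.7 = 705.4 kN/m
FS = 705.4 / 581.9 = 1.212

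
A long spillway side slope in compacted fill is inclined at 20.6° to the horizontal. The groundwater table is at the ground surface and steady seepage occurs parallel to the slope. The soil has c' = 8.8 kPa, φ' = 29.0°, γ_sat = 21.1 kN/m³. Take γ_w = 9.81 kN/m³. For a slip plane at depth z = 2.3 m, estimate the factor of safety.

FS = 1.34

With seepage parallel to the slope and the water table at the surface, the effective normal stress on the slip plane uses the buoyant unit weight γ' = γ_sat − γ_w while the driving shear stress uses γ_sat:
FS = [c' + γ' z cos²β tanφ'] / [γ_sat z sinβ cosβ]
γ' = 21.1 − 9.81 = 11.29 kN/m³
Numerator = 8.8 + 11.29·2.3·cos²20.6°·tan29.0° = 8.8 + 11.29·2.3·0.8762·0.5543 = 21.412 kPa
Denominator = 21.1·2.3·sin20.6°·cos20.6° = 21.1·2.3·0.3518·0.9361 = 15.983 kPa
FS = 21.412 / 15.983 = 1.340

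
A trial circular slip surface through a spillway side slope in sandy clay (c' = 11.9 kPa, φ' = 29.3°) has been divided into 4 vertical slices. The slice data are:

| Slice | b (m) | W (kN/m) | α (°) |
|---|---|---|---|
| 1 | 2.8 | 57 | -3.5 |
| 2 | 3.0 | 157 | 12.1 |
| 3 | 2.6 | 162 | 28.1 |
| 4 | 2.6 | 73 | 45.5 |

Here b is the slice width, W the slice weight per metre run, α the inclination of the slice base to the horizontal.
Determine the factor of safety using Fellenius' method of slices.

Ordinary method of slices: FS = Σ[c'·Δl_i + (W_i cosα_i)·tanφ'] / Σ W_i sinα_i, with Δl_i = b_i / cosα_i.
Slice 1: Δl = 2.8/cos(-3.5°) = 2.805 m; N'_1 = 57·cos(-3.5°) = 56.9; c'Δl = 33.38; W sinα = -3.5
Slice 2: Δl = 3.0/cos12.1° = 3.068 m; N'_2 = 157·cos12.1° = 153.5; c'Δl = 36.51; W sinα = 32.9
Slice 3: Δl = 2.6/cos28.1° = 2.947 m; N'_3 = 162·cos28.1° = 142.9; c'Δl = 35.07; W sinα = 76.3
Slice 4: Δl = 2.6/cos45.5° = 3.709 m; N'_4 = 73·cos45.5° = 51.2; c'Δl = 44.14; W sinα = 52.1
Σc'Δl = 149.1 kN/m; ΣN' = 404.5 kN/m; ΣW sinα = 157.8 kN/m
Resisting = 149.1 + 404.5·tan29.3° = 149.1 + 227.0 = 376.1 kN/m
FS = 376.1 / 157.8 = 2.383

FS = 2.38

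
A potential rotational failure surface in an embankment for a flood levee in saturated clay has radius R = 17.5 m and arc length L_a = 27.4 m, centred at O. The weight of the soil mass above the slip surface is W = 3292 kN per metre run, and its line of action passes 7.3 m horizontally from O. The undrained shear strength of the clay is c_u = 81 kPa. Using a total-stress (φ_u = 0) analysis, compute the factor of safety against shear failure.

Taking moments about the centre O, the resisting moment is provided by the undrained shear strength acting along the arc:
M_R = c_u·L_a·R = 81·27.40·17.5 = 38839.5 kN·m/m
M_D = W·d = 3292·7.3 = 24031.6 kN·m/m
FS = M_R / M_D = 38839.5 / 24031.6 = 1.616

FS = 1.62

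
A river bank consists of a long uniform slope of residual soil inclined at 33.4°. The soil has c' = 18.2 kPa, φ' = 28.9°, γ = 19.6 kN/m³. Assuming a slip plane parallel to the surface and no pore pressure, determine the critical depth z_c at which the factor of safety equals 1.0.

Setting FS = 1.00 in FS = [c' + γz cos²β tanφ'] / [γz sinβ cosβ] and solving for z:
z = c' / [γ cosβ (FS·sinβ − cosβ·tanφ')]
  = 18.2 / [19.6·cos33.4°·(1.00·sin33.4° − cos33.4°·tan28.9°)]
  = 18.2 / [19.6·0.8348·(1.00·0.5505 − 0.8348·0.5520)]
  = 18.2 / 1.4665 = 12.411 m

z_c = 12.41 m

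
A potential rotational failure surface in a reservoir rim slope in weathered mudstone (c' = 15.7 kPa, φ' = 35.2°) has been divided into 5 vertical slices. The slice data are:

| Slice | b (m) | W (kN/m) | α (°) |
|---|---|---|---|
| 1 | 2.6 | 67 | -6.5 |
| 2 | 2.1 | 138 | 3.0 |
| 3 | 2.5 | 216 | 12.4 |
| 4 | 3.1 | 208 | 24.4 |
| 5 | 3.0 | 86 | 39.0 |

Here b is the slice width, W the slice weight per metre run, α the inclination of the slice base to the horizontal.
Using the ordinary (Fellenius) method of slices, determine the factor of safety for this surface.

Ordinary method of slices: FS = Σ[c'·Δl_i + (W_i cosα_i)·tanφ'] / Σ W_i sinα_i, with Δl_i = b_i / cosα_i.
Slice 1: Δl = 2.6/cos(-6.5°) = 2.617 m; N'_1 = 67·cos(-6.5°) = 66.6; c'Δl = 41.08; W sinα = -7.6
Slice 2: Δl = 2.1/cos3.0° = 2.103 m; N'_2 = 138·cos3.0° = 137.8; c'Δl = 33.02; W sinα = 7.2
Slice 3: Δl = 2.5/cos12.4° = 2.560 m; N'_3 = 216·cos12.4° = 211.0; c'Δl = 40.19; W sinα = 46.4
Slice 4: Δl = 3.1/cos24.4° = 3.404 m; N'_4 = 208·cos24.4° = 189.4; c'Δl = 53.44; W sinα = 85.9
Slice 5: Δl = 3.0/cos39.0° = 3.860 m; N'_5 = 86·cos39.0° = 66.8; c'Δl = 60.61; W sinα = 54.1
Σc'Δl = 228.3 kN/m; ΣN' = 671.6 kN/m; ΣW sinα = 186.1 kN/m
Resisting = 228.3 + 671.6·tan35.2° = 228.3 + 473.8 = 702.1 kN/m
FS = 702.1 / 186.1 = 3.773

FS = 3.77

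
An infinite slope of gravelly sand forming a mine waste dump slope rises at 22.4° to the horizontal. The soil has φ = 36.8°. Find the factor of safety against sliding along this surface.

FS = 1.82

For a dry cohesionless infinite slope the factor of safety is FS = tanφ / tanβ.
FS = tan36.8° / tan22.4° = 0.7481 / 0.4122 = 1.815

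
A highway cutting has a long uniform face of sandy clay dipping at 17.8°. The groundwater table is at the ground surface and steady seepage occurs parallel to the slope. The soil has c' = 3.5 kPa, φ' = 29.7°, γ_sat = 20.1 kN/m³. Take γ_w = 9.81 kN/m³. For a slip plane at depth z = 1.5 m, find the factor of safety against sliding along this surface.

With seepage parallel to the slope and the water table at the surface, the effective normal stress on the slip plane uses the buoyant unit weight γ' = γ_sat − γ_w while the driving shear stress uses γ_sat:
FS = [c' + γ' z cos²β tanφ'] / [γ_sat z sinβ cosβ]
γ' = 20.1 − 9.81 = 10.29 kN/m³
Numerator = 3.5 + 10.29·1.5·cos²17.8°·tan29.7° = 3.5 + 10.29·1.5·0.9066·0.5704 = 11.481 kPa
Denominator = 20.1·1.5·sin17.8°·cos17.8° = 20.1·1.5·0.3057·0.9521 = 8.776 kPa
FS = 11.481 / 8.776 = 1.308

FS = 1.31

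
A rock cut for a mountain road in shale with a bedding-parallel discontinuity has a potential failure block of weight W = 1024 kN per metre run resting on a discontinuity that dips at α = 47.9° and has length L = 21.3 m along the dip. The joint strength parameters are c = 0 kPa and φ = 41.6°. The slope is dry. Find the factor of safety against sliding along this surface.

Resolving the block weight along and normal to the plane and applying the Mohr–Coulomb strength on the joint:
N' = W cosα = 1024·cos47.9° = 686.5 kN/m
Driving force T = W sinα = 1024·sin47.9° = 759.8 kN/m
Resisting force R = c·L + N'·tanφ = 0·21.3 + 686.5·tan41.6° = 0.0 + 609.5 = 609.5 kN/m
FS = R / T = 609.5 / 759.8 = 0.802

FS = 0.80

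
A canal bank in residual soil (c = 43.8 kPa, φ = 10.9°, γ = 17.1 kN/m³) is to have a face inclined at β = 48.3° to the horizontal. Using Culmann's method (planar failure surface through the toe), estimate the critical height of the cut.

Culmann's analysis gives the critical failure plane at α_cr = (β + φ)/2 = (48.3 + 10.9)/2 = 29.6°, and the critical height
H_c = (4c/γ) · sinβ cosφ / [1 − cos(β − φ)]
    = (4·43.8/17.1) · sin48.3°·cos10.9° / [1 − cos(37.4°)]
    = 10.246 · 0.7466·0.9820 / [1 − 0.7944]
    = 10.246 · 0.7332 / 0.2056
    = 36.54 m

H_c = 36.54 m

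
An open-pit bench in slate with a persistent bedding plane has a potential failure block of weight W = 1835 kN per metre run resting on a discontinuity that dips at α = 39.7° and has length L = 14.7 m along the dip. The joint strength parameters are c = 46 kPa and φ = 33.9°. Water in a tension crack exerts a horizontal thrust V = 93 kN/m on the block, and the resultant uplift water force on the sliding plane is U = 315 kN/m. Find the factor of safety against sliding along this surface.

Resolving the block weight along and normal to the plane and applying the Mohr–Coulomb strength on the joint:
N' = W cosα − U − V sinα = 1835·cos39.7° − 315 − 93·sin39.7° = 1037.4 kN/m
Driving force T = W sinα + V cosα = 1835·sin39.7° + 93·cos39.7° = 1243.7 kN/m
Resisting force R = c·L + N'·tanφ = 46·14.7 + 1037.4·tan33.9° = 676.2 + 697.1 = 1373.3 kN/m
FS = R / T = 1373.3 / 1243.7 = 1.104

FS = 1.10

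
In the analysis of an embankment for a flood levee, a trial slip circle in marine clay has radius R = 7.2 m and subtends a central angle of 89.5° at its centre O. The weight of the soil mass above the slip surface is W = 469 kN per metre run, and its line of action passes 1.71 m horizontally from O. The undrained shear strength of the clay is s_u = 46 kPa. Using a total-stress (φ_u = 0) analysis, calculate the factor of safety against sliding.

FS = 4.64

Taking moments about the centre O, the resisting moment is provided by the undrained shear strength acting along the arc:
Arc length L_a = R·θ = 7.2·(89.5°·π/180) = 7.2·1.5621 = 11.25 m
M_R = s_u·L_a·R = 46·11.25·7.2 = 3725.0 kN·m/m
M_D = W·d = 469·1.71 = 802.0 kN·m/m
FS = M_R / M_D = 3725.0 / 802.0 = 4.645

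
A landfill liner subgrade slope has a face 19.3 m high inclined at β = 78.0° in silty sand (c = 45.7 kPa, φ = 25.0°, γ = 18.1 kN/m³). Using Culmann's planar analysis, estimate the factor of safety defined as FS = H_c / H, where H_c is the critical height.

H_c = (4c/γ) · sinβ cosφ / [1 − cos(β − φ)]
    = (4·45.7/18.1) · sin78.0°·cos25.0° / [1 − cos53.0°]
    = 10.099 · 0.8865 / 0.3982 = 22.48 m
FS = H_c / H = 22.48 / 19.3 = 1.165

FS = 1.17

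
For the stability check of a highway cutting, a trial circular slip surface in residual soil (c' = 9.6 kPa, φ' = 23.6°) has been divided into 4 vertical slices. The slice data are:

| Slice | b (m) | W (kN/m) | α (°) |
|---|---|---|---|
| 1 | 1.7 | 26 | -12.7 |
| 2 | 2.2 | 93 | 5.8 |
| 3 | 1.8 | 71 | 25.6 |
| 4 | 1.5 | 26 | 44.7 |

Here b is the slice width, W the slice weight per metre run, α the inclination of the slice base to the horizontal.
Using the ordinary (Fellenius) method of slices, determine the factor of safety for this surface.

Ordinary method of slices: FS = Σ[c'·Δl_i + (W_i cosα_i)·tanφ'] / Σ W_i sinα_i, with Δl_i = b_i / cosα_i.
Slice 1: Δl = 1.7/cos(-12.7°) = 1.743 m; N'_1 = 26·cos(-12.7°) = 25.4; c'Δl = 16.73; W sinα = -5.7
Slice 2: Δl = 2.2/cos5.8° = 2.211 m; N'_2 = 93·cos5.8° = 92.5; c'Δl = 21.23; W sinα = 9.4
Slice 3: Δl = 1.8/cos25.6° = 1.996 m; N'_3 = 71·cos25.6° = 64.0; c'Δl = 19.16; W sinα = 30.7
Slice 4: Δl = 1.5/cos44.7° = 2.110 m; N'_4 = 26·cos44.7° = 18.5; c'Δl = 20.26; W sinα = 18.3
Σc'Δl = 77.4 kN/m; ΣN' = 200.4 kN/m; ΣW sinα = 52.6 kN/m
Resisting = 77.4 + 200.4·tan23.6° = 77.4 + 87.6 = 164.9 kN/m
FS = 164.9 / 52.6 = 3.133

FS = 3.13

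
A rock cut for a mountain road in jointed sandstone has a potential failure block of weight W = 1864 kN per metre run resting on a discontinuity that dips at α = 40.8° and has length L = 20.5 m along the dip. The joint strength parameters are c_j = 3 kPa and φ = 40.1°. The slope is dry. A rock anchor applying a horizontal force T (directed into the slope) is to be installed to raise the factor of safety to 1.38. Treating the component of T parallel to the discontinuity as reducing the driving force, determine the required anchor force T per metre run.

T = 270 kN/m

Resolving forces along and normal to the sliding plane, with the horizontal anchor force T adding T·sinα to the effective normal force and T·cosα acting up the plane against the driving force:
FS = [c_jL + (W cosα + T sinα) tanφ] / [W sinα − T cosα]
Without the anchor: N' = 1411.0 kN/m, driving T_d = 1218.0 kN/m, resisting R = 3·20.5 + 1411.0·tan40.1° = 1249.7 kN/m, FS = 1.03.
Setting FS = 1.38 and solving for T:
1.38·(1218.0 − T cos40.8°) = 1249.7 + T sin40.8°·tan40.1°
T·(sin40.8°·tan40.1° + 1.38·cos40.8°) = 1.38·1218.0 − 1249.7
T·(0.6534·0.8421 + 1.38·0.7570) = 1680.8 − 1249.7 = 431.1
T·1.5949 = 431.1
T = 270.3 kN/m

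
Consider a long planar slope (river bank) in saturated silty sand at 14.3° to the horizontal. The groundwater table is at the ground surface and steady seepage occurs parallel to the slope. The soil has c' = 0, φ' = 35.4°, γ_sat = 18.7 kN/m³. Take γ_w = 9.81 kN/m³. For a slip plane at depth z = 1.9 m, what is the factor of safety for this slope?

With seepage parallel to the slope and the water table at the surface, the effective normal stress on the slip plane uses the buoyant unit weight γ' = γ_sat − γ_w while the driving shear stress uses γ_sat:
FS = [c' + γ' z cos²β tanφ'] / [γ_sat z sinβ cosβ]
(For c' = 0 this reduces to FS = (γ'/γ_sat)·tanφ'/tanβ.)
γ' = 18.7 − 9.81 = 8.89 kN/m³
Numerator = 0.0 + 8.89·1.9·cos²14.3°·tan35.4° = 0.0 + 8.89·1.9·0.9390·0.7107 = 11.271 kPa
Denominator = 18.7·1.9·sin14.3°·cos14.3° = 18.7·1.9·0.2470·0.9690 = 8.504 kPa
FS = 11.271 / 8.504 = 1.325

FS = 1.33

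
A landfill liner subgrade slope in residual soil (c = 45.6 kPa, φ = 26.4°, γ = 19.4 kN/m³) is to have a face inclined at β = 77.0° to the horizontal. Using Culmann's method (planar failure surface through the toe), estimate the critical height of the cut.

Culmann's analysis gives the critical failure plane at α_cr = (β + φ)/2 = (77.0 + 26.4)/2 = 51.7°, and the critical height
H_c = (4c/γ) · sinβ cosφ / [1 − cos(β − φ)]
    = (4·45.6/19.4) · sin77.0°·cos26.4° / [1 − cos(50.6°)]
    = 9.402 · 0.9744·0.8957 / [1 − 0.6347]
    = 9.402 · 0.8728 / 0.3653
    = 22.46 m

H_c = 22.46 m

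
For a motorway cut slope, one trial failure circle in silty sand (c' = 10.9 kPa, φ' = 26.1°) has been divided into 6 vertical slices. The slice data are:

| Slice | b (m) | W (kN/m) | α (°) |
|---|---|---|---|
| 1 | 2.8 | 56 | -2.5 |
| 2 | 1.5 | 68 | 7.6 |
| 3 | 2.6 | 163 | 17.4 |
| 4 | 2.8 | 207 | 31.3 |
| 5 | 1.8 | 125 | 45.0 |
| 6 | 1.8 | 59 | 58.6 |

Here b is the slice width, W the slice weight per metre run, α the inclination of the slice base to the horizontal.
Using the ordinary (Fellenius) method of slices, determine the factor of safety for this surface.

Ordinary method of slices: FS = Σ[c'·Δl_i + (W_i cosα_i)·tanφ'] / Σ W_i sinα_i, with Δl_i = b_i / cosα_i.
Slice 1: Δl = 2.8/cos(-2.5°) = 2.803 m; N'_1 = 56·cos(-2.5°) = 55.9; c'Δl = 30.55; W sinα = -2.4
Slice 2: Δl = 1.5/cos7.6° = 1.513 m; N'_2 = 68·cos7.6° = 67.4; c'Δl = 16.49; W sinα = 9.0
Slice 3: Δl = 2.6/cos17.4° = 2.725 m; N'_3 = 163·cos17.4° = 155.5; c'Δl = 29.70; W sinα = 48.7
Slice 4: Δl = 2.8/cos31.3° = 3.277 m; N'_4 = 207·cos31.3° = 176.9; c'Δl = 35.72; W sinα = 107.5
Slice 5: Δl = 1.8/cos45.0° = 2.546 m; N'_5 = 125·cos45.0° = 88.4; c'Δl = 27.75; W sinα = 88.4
Slice 6: Δl = 1.8/cos58.6° = 3.455 m; N'_6 = 59·cos58.6° = 30.7; c'Δl = 37.66; W sinα = 50.4
Σc'Δl = 177.9 kN/m; ΣN' = 574.9 kN/m; ΣW sinα = 301.6 kN/m
Resisting = 177.9 + 574.9·tan26.1° = 177.9 + 281.6 = 459.5 kN/m
FS = 459.5 / 301.6 = 1.524

FS = 1.52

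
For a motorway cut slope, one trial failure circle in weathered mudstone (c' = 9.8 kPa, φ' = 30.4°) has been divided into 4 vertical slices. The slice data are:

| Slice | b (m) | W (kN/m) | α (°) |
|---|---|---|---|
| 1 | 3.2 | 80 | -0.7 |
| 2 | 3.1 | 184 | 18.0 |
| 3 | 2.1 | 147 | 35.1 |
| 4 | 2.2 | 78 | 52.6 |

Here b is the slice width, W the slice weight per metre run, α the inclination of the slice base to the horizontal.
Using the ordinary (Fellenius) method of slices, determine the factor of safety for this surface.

FS = 1.84

Ordinary method of slices: FS = Σ[c'·Δl_i + (W_i cosα_i)·tanφ'] / Σ W_i sinα_i, with Δl_i = b_i / cosα_i.
Slice 1: Δl = 3.2/cos(-0.7°) = 3.200 m; N'_1 = 80·cos(-0.7°) = 80.0; c'Δl = 31.36; W sinα = -1.0
Slice 2: Δl = 3.1/cos18.0° = 3.260 m; N'_2 = 184·cos18.0° = 175.0; c'Δl = 31.94; W sinα = 56.9
Slice 3: Δl = 2.1/cos35.1° = 2.567 m; N'_3 = 147·cos35.1° = 120.3; c'Δl = 25.15; W sinα = 84.5
Slice 4: Δl = 2.2/cos52.6° = 3.622 m; N'_4 = 78·cos52.6° = 47.4; c'Δl = 35.50; W sinα = 62.0
Σc'Δl = 124.0 kN/m; ΣN' = 422.6 kN/m; ΣW sinα = 202.4 kN/m
Resisting = 124.0 + 422.6·tan30.4° = 124.0 + 248.0 = 371.9 kN/m
FS = 371.9 / 202.4 = 1.838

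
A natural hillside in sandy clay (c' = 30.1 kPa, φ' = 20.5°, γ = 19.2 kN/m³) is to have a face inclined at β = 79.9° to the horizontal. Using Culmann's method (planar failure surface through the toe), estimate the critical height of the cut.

Culmann's analysis gives the critical failure plane at α_cr = (β + φ')/2 = (79.9 + 20.5)/2 = 50.2°, and the critical height
H_c = (4c'/γ) · sinβ cosφ' / [1 − cos(β − φ')]
    = (4·30.1/19.2) · sin79.9°·cos20.5° / [1 − cos(59.4°)]
    = 6.271 · 0.9845·0.9367 / [1 − 0.5090]
    = 6.271 · 0.9222 / 0.4910
    = 11.78 m

H_c = 11.78 m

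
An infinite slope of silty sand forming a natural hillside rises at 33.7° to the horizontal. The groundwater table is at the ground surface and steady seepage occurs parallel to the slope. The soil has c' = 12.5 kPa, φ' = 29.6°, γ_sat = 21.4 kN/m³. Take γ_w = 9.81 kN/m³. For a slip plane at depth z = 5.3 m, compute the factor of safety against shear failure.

With seepage parallel to the slope and the water table at the surface, the effective normal stress on the slip plane uses the buoyant unit weight γ' = γ_sat − γ_w while the driving shear stress uses γ_sat:
FS = [c' + γ' z cos²β tanφ'] / [γ_sat z sinβ cosβ]
γ' = 21.4 − 9.81 = 11.59 kN/m³
Numerator = 12.5 + 11.59·5.3·cos²33.7°·tan29.6° = 12.5 + 11.59·5.3·0.6921·0.5681 = 36.653 kPa
Denominator = 21.4·5.3·sin33.7°·cos33.7° = 21.4·5.3·0.5548·0.8320 = 52.355 kPa
FS = 36.653 / 52.355 = 0.700

FS = 0.70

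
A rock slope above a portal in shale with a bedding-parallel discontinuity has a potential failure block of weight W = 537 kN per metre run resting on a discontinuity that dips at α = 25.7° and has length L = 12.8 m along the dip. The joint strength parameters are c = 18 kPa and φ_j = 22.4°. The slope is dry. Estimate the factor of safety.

FS = 1.85

Resolving the block weight along and normal to the plane and applying the Mohr–Coulomb strength on the joint:
N' = W cosα = 537·cos25.7° = 483.9 kN/m
Driving force T = W sinα = 537·sin25.7° = 232.9 kN/m
Resisting force R = c·L + N'·tanφ_j = 18·12.8 + 483.9·tan22.4° = 230.4 + 199.4 = 429.8 kN/m
FS = R / T = 429.8 / 232.9 = 1.846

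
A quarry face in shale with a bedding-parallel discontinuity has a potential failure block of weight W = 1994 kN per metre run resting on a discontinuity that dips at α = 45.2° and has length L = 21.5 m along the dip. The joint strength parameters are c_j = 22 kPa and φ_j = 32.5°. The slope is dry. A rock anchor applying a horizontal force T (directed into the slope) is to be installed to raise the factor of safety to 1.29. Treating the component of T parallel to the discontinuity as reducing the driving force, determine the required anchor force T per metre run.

Resolving forces along and normal to the sliding plane, with the horizontal anchor force T adding T·sinα to the effective normal force and T·cosα acting up the plane against the driving force:
FS = [c_jL + (W cosα + T sinα) tanφ_j] / [W sinα − T cosα]
Without the anchor: N' = 1405.0 kN/m, driving T_d = 1414.9 kN/m, resisting R = 22·21.5 + 1405.0·tan32.5° = 1368.1 kN/m, FS = 0.97.
Setting FS = 1.29 and solving for T:
1.29·(1414.9 − T cos45.2°) = 1368.1 + T sin45.2°·tan32.5°
T·(sin45.2°·tan32.5° + 1.29·cos45.2°) = 1.29·1414.9 − 1368.1
T·(0.7096·0.6371 + 1.29·0.7046) = 1825.2 − 1368.1 = 457.1
T·1.3610 = 457.1
T = 335.8 kN/m

T = 336 kN/m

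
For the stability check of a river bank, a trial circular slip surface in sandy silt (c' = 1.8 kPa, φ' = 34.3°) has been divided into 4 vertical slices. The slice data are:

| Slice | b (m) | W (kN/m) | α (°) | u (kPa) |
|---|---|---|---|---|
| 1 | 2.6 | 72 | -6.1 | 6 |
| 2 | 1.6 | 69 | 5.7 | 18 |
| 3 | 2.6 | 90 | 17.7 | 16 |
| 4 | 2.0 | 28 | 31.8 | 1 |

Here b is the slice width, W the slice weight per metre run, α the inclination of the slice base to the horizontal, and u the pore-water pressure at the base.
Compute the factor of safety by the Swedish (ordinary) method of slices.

Ordinary method of slices: FS = Σ[c'·Δl_i + (W_i cosα_i − u_i·Δl_i)·tanφ'] / Σ W_i sinα_i, with Δl_i = b_i / cosα_i.
Slice 1: Δl = 2.6/cos(-6.1°) = 2.615 m; N'_1 = 72·cos(-6.1°) − 6·2.615 = 55.9; c'Δl = 4.71; W sinα = -7.7
Slice 2: Δl = 1.6/cos5.7° = 1.608 m; N'_2 = 69·cos5.7° − 18·1.608 = 39.7; c'Δl = 2.89; W sinα = 6.9
Slice 3: Δl = 2.6/cos17.7° = 2.729 m; N'_3 = 90·cos17.7° − 16·2.729 = 42.1; c'Δl = 4.91; W sinα = 27.4
Slice 4: Δl = 2.0/cos31.8° = 2.353 m; N'_4 = 28·cos31.8° − 1·2.353 = 21.4; c'Δl = 4.24; W sinα = 14.8
Σc'Δl = 16.7 kN/m; ΣN' = 159.1 kN/m; ΣW sinα = 41.3 kN/m
Resisting = 16.7 + 159.1·tan34.3° = 16.7 + 108.6 = 125.3 kN/m
FS = 125.3 / 41.3 = 3.033

FS = 3.03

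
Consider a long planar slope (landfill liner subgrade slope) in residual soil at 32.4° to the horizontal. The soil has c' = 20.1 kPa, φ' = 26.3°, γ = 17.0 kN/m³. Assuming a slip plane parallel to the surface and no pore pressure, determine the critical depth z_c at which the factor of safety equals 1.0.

z_c = 11.81 m

Setting FS = 1.00 in FS = [c' + γz cos²β tanφ'] / [γz sinβ cosβ] and solving for z:
z = c' / [γ cosβ (FS·sinβ − cosβ·tanφ')]
  = 20.1 / [17.0·cos32.4°·(1.00·sin32.4° − cos32.4°·tan26.3°)]
  = 20.1 / [17.0·0.8443·(1.00·0.5358 − 0.8443·0.4942)]
  = 20.1 / 1.7014 = 11.814 m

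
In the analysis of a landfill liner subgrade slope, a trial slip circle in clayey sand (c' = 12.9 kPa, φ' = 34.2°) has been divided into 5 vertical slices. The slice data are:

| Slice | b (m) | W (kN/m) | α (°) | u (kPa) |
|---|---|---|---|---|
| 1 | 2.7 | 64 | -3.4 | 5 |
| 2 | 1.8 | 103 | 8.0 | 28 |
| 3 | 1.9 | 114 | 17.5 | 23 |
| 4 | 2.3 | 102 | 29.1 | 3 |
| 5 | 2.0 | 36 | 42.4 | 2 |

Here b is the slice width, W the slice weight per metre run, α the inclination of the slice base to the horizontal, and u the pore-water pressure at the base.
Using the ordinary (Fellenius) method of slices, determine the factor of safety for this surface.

Ordinary method of slices: FS = Σ[c'·Δl_i + (W_i cosα_i − u_i·Δl_i)·tanφ'] / Σ W_i sinα_i, with Δl_i = b_i / cosα_i.
Slice 1: Δl = 2.7/cos(-3.4°) = 2.705 m; N'_1 = 64·cos(-3.4°) − 5·2.705 = 50.4; c'Δl = 34.89; W sinα = -3.8
Slice 2: Δl = 1.8/cos8.0° = 1.818 m; N'_2 = 103·cos8.0° − 28·1.818 = 51.1; c'Δl = 23.45; W sinα = 14.3
Slice 3: Δl = 1.9/cos17.5° = 1.992 m; N'_3 = 114·cos17.5° − 23·1.992 = 62.9; c'Δl = 25.70; W sinα = 34.3
Slice 4: Δl = 2.3/cos29.1° = 2.632 m; N'_4 = 102·cos29.1° − 3·2.632 = 81.2; c'Δl = 33.96; W sinα = 49.6
Slice 5: Δl = 2.0/cos42.4° = 2.708 m; N'_5 = 36·cos42.4° − 2·2.708 = 21.2; c'Δl = 34.94; W sinα = 24.3
Σc'Δl = 152.9 kN/m; ΣN' = 266.8 kN/m; ΣW sinα = 118.7 kN/m
Resisting = 152.9 + 266.8·tan34.2° = 152.9 + 181.3 = 334.2 kN/m
FS = 334.2 / 118.7 = 2.816

FS = 2.82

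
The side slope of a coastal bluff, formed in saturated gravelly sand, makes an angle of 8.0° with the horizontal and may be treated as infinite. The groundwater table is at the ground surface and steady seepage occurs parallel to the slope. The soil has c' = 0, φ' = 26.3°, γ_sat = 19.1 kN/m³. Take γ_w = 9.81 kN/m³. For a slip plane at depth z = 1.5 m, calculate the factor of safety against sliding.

FS = 1.71

With seepage parallel to the slope and the water table at the surface, the effective normal stress on the slip plane uses the buoyant unit weight γ' = γ_sat − γ_w while the driving shear stress uses γ_sat:
FS = [c' + γ' z cos²β tanφ'] / [γ_sat z sinβ cosβ]
(For c' = 0 this reduces to FS = (γ'/γ_sat)·tanφ'/tanβ.)
γ' = 19.1 − 9.81 = 9.29 kN/m³
Numerator = 0.0 + 9.29·1.5·cos²8.0°·tan26.3° = 0.0 + 9.29·1.5·0.9806·0.4942 = 6.754 kPa
Denominator = 19.1·1.5·sin8.0°·cos8.0° = 19.1·1.5·0.1392·0.9903 = 3.949 kPa
FS = 6.754 / 3.949 = 1.710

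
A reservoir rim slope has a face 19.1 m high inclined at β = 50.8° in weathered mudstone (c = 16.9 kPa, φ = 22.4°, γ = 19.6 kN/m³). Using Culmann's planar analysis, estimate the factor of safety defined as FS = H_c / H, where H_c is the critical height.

H_c = (4c/γ) · sinβ cosφ / [1 − cos(β − φ)]
    = (4·16.9/19.6) · sin50.8°·cos22.4° / [1 − cos28.4°]
    = 3.449 · 0.7165 / 0.1204 = 20.53 m
FS = H_c / H = 20.53 / 19.1 = 1.075

FS = 1.07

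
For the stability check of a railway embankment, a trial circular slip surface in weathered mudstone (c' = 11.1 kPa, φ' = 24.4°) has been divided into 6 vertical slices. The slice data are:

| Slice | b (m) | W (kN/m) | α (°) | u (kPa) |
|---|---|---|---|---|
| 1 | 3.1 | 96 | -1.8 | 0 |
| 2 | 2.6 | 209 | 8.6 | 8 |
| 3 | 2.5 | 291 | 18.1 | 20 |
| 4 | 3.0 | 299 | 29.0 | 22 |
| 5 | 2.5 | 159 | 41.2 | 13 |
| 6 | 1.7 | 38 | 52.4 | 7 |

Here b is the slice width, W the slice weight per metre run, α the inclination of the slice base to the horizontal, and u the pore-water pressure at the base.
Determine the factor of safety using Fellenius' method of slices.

FS = 1.38

Ordinary method of slices: FS = Σ[c'·Δl_i + (W_i cosα_i − u_i·Δl_i)·tanφ'] / Σ W_i sinα_i, with Δl_i = b_i / cosα_i.
Slice 1: Δl = 3.1/cos(-1.8°) = 3.102 m; N'_1 = 96·cos(-1.8°) − 0·3.102 = 96.0; c'Δl = 34.43; W sinα = -3.0
Slice 2: Δl = 2.6/cos8.6° = 2.630 m; N'_2 = 209·cos8.6° − 8·2.630 = 185.6; c'Δl = 29.19; W sinα = 31.3
Slice 3: Δl = 2.5/cos18.1° = 2.630 m; N'_3 = 291·cos18.1° − 20·2.630 = 224.0; c'Δl = 29.19; W sinα = 90.4
Slice 4: Δl = 3.0/cos29.0° = 3.430 m; N'_4 = 299·cos29.0° − 22·3.430 = 186.0; c'Δl = 38.07; W sinα = 145.0
Slice 5: Δl = 2.5/cos41.2° = 3.323 m; N'_5 = 159·cos41.2° − 13·3.323 = 76.4; c'Δl = 36.88; W sinα = 104.7
Slice 6: Δl = 1.7/cos52.4° = 2.786 m; N'_6 = 38·cos52.4° − 7·2.786 = 3.7; c'Δl = 30.93; W sinα = 30.1
Σc'Δl = 198.7 kN/m; ΣN' = 771.7 kN/m; ΣW sinα = 398.4 kN/m
Resisting = 198.7 + 771.7·tan24.4° = 198.7 + 350.1 = 548.8 kN/m
FS = 548.8 / 398.4 = 1.377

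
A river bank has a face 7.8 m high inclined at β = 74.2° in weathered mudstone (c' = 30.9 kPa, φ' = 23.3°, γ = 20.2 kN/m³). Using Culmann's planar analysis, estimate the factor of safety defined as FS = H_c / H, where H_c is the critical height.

FS = 1.88

H_c = (4c'/γ) · sinβ cosφ' / [1 − cos(β − φ')]
    = (4·30.9/20.2) · sin74.2°·cos23.3° / [1 − cos50.9°]
    = 6.119 · 0.8837 / 0.3693 = 14.64 m
FS = H_c / H = 14.64 / 7.8 = 1.877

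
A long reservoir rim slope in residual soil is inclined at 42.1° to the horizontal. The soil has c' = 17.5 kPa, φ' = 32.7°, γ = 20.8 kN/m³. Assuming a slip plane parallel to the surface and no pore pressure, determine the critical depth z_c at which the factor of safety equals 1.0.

z_c = 5.84 m

Setting FS = 1.00 in FS = [c' + γz cos²β tanφ'] / [γz sinβ cosβ] and solving for z:
z = c' / [γ cosβ (FS·sinβ − cosβ·tanφ')]
  = 17.5 / [20.8·cos42.1°·(1.00·sin42.1° − cos42.1°·tan32.7°)]
  = 17.5 / [20.8·0.7420·(1.00·0.6704 − 0.7420·0.6420)]
  = 17.5 / 2.9954 = 5.842 m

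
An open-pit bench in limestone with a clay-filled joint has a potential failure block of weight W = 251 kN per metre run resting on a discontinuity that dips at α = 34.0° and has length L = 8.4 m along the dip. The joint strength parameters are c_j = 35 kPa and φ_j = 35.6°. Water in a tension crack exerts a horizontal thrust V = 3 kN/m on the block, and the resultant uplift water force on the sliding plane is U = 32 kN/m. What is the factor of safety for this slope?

Resolving the block weight along and normal to the plane and applying the Mohr–Coulomb strength on the joint:
N' = W cosα − U − V sinα = 251·cos34.0° − 32 − 3·sin34.0° = 174.4 kN/m
Driving force T = W sinα + V cosα = 251·sin34.0° + 3·cos34.0° = 142.8 kN/m
Resisting force R = c_j·L + N'·tanφ_j = 35·8.4 + 174.4·tan35.6° = 294.0 + 124.9 = 418.9 kN/m
FS = R / T = 418.9 / 142.8 = 2.932

FS = 2.93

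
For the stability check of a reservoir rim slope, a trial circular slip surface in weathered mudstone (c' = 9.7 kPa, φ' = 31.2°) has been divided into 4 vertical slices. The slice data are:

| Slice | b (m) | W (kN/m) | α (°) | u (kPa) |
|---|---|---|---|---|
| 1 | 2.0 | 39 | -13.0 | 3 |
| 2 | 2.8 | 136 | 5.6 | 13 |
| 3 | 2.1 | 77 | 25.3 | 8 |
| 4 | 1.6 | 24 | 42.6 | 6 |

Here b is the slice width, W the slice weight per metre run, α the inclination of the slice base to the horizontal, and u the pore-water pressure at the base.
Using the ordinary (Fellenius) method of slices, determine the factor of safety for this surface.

FS = 3.80

Ordinary method of slices: FS = Σ[c'·Δl_i + (W_i cosα_i − u_i·Δl_i)·tanφ'] / Σ W_i sinα_i, with Δl_i = b_i / cosα_i.
Slice 1: Δl = 2.0/cos(-13.0°) = 2.053 m; N'_1 = 39·cos(-13.0°) − 3·2.053 = 31.8; c'Δl = 19.91; W sinα = -8.8
Slice 2: Δl = 2.8/cos5.6° = 2.813 m; N'_2 = 136·cos5.6° − 13·2.813 = 98.8; c'Δl = 27.29; W sinα = 13.3
Slice 3: Δl = 2.1/cos25.3° = 2.323 m; N'_3 = 77·cos25.3° − 8·2.323 = 51.0; c'Δl = 22.53; W sinα = 32.9
Slice 4: Δl = 1.6/cos42.6° = 2.174 m; N'_4 = 24·cos42.6° − 6·2.174 = 4.6; c'Δl = 21.08; W sinα = 16.2
Σc'Δl = 90.8 kN/m; ΣN' = 186.3 kN/m; ΣW sinα = 53.6 kN/m
Resisting = 90.8 + 186.3·tan31.2° = 90.8 + 112.8 = 203.6 kN/m
FS = 203.6 / 53.6 = 3.796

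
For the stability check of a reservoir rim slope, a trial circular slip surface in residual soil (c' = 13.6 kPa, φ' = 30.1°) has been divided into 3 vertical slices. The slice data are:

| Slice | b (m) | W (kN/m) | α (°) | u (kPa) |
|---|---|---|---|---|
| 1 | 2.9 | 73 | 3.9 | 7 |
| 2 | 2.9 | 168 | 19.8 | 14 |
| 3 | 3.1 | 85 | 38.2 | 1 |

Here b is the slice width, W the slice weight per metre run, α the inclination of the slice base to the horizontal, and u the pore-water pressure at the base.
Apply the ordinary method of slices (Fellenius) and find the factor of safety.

Ordinary method of slices: FS = Σ[c'·Δl_i + (W_i cosα_i − u_i·Δl_i)·tanφ'] / Σ W_i sinα_i, with Δl_i = b_i / cosα_i.
Slice 1: Δl = 2.9/cos3.9° = 2.907 m; N'_1 = 73·cos3.9° − 7·2.907 = 52.5; c'Δl = 39.53; W sinα = 5.0
Slice 2: Δl = 2.9/cos19.8° = 3.082 m; N'_2 = 168·cos19.8° − 14·3.082 = 114.9; c'Δl = 41.92; W sinα = 56.9
Slice 3: Δl = 3.1/cos38.2° = 3.945 m; N'_3 = 85·cos38.2° − 1·3.945 = 62.9; c'Δl = 53.65; W sinα = 52.6
Σc'Δl = 135.1 kN/m; ΣN' = 230.3 kN/m; ΣW sinα = 114.4 kN/m
Resisting = 135.1 + 230.3·tan30.1° = 135.1 + 133.5 = 268.6 kN/m
FS = 268.6 / 114.4 = 2.347

FS = 2.35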